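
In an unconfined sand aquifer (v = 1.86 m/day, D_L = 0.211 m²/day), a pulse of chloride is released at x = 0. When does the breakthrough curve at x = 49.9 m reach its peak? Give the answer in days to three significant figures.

For the 1D instantaneous-source solution, setting ∂C/∂t = 0 at fixed x gives v²t² + 2Dt − x² = 0, so t = (√(D² + v²x²) − D)/v².
√(D² + v²x²) = √(0.211² + 1.86² × 49.9²) = 92.81; v² = 3.4596.
t = (92.81 − 0.211)/3.4596 = 26.8 days (vs. the pure-advection estimate x/v = 26.8 d).

26.8 days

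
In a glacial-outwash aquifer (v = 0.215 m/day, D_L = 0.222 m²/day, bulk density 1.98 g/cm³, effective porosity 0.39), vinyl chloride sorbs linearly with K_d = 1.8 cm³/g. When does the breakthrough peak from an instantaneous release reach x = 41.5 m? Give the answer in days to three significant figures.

1910 days

Retardation factor R = 1 + ρ_b·K_d/n = 1 + 1.98 × 1.8/0.39 = 10.14.
Sorption retards both mechanisms: v_R = v/R = 0.02120 m/day, D_R = D/R = 0.02189 m²/day.
Peak time from v_R²t² + 2D_R t − x² = 0: t = (√(D_R² + v_R²x²) − D_R)/v_R².
√(D_R² + v_R²x²) = √(0.02189² + 0.02120² × 41.5²) = 0.8801; v_R² = 0.0004494.
t = (0.8801 − 0.02189)/0.0004494 = 1910 days.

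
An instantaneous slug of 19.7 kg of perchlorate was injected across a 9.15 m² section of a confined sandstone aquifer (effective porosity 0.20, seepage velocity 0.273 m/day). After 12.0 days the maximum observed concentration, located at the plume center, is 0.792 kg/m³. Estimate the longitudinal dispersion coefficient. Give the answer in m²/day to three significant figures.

At the plume center C_max = M/(n_e·A·√(4πDt)), so D = M²/(4πt·(n_e·A·C_max)²).
n_e·A·C_max = 0.20 × 9.15 × 0.792 = 1.449 kg/m.
D = 19.7²/(4π × 12.0 × 1.449²) = 1.23 m²/day.

1.23 m²/day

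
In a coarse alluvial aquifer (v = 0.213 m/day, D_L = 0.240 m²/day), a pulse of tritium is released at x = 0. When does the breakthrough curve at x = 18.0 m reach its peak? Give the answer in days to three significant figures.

For the 1D instantaneous-source solution, setting ∂C/∂t = 0 at fixed x gives v²t² + 2Dt − x² = 0, so t = (√(D² + v²x²) − D)/v².
√(D² + v²x²) = √(0.240² + 0.213² × 18.0²) = 3.842; v² = 0.045369.
t = (3.842 − 0.240)/0.045369 = 79.4 days (vs. the pure-advection estimate x/v = 84.5 d).

79.4 days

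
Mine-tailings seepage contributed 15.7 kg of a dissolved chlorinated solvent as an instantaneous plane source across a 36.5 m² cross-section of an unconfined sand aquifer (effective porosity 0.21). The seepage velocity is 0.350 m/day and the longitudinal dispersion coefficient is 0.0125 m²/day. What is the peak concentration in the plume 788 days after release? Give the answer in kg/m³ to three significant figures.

The peak of an instantaneous 1D plume sits at x = vt; there the Gaussian factor is 1 and C_max = M/(n_e·A·√(4πDt)), where n_e·A is the pore area the mass is dissolved in.
√(4πDt) = √(4π × 0.0125 × 788) = 11.13 m, so C_max = 15.7/(0.21 × 36.5 × 11.13) = 0.184 kg/m³.

0.184 kg/m³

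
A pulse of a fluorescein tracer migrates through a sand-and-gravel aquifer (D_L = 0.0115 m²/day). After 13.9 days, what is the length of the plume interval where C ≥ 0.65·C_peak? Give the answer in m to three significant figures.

1.05 m

The plume is Gaussian with σ = √(2Dt) = √(2 × 0.0115 × 13.9) = 0.5654 m.
C/C_peak = exp(−Δx²/(2σ²)) = 0.65 ⇒ Δx = σ·√(−2 ln 0.65) = 0.5654 × 0.9282 = 0.5248 m.
Width = 2Δx = 1.05 m.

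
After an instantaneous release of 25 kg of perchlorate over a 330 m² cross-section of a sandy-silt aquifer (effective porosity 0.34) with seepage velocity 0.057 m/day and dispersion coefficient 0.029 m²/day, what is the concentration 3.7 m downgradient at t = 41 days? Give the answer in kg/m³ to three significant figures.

For an instantaneous plane source, C(x,t) = M/(n_e·A·√(4πDt)) · exp(−(x−vt)²/(4Dt)), with n_e·A the pore (flow) area.
Plume center vt = 0.057 × 41 = 2.337 m, so the well at 3.7 m is 1.363 m downgradient of the peak.
√(4πDt) = 3.865 m, giving peak height M/(n_e·A·√(4πDt)) = 25/(0.34 × 330 × 3.865) = 0.05765 kg/m³.
(x−vt)²/(4Dt) = (1.363)²/(4 × 0.029 × 41) = 0.3906; exp(−0.3906) = 0.6767.
C = 0.05765 × 0.6767 = 0.0390 kg/m³.

0.0390 kg/m³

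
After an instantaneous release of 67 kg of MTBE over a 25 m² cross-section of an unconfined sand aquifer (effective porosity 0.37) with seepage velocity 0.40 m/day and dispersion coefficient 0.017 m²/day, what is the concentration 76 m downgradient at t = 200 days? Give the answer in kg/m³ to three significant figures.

For an instantaneous plane source, C(x,t) = M/(n_e·A·√(4πDt)) · exp(−(x−vt)²/(4Dt)), with n_e·A the pore (flow) area.
Plume center vt = 0.40 × 200 = 80 m, so the well at 76 m is 4 m upgradient of the peak.
√(4πDt) = 6.536 m, giving peak height M/(n_e·A·√(4πDt)) = 67/(0.37 × 25 × 6.536) = 1.108 kg/m³.
(x−vt)²/(4Dt) = (-4)²/(4 × 0.017 × 200) = 1.176; exp(−1.176) = 0.3085.
C = 1.108 × 0.3085 = 0.342 kg/m³.

0.342 kg/m³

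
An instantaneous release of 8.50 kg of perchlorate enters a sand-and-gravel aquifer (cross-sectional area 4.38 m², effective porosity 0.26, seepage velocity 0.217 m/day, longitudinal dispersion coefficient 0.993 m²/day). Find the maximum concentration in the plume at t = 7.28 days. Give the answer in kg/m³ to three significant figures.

0.783 kg/m³

The peak of an instantaneous 1D plume sits at x = vt; there the Gaussian factor is 1 and C_max = M/(n_e·A·√(4πDt)), where n_e·A is the pore area the mass is dissolved in.
√(4πDt) = √(4π × 0.993 × 7.28) = 9.531 m, so C_max = 8.50/(0.26 × 4.38 × 9.531) = 0.783 kg/m³.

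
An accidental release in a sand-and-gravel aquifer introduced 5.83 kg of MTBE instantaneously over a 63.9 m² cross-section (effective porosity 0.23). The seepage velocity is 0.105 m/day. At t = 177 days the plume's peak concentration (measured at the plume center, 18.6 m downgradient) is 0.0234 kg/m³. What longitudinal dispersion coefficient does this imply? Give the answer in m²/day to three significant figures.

0.129 m²/day

At the plume center C_max = M/(n_e·A·√(4πDt)), so D = M²/(4πt·(n_e·A·C_max)²).
n_e·A·C_max = 0.23 × 63.9 × 0.0234 = 0.3439 kg/m.
D = 5.83²/(4π × 177 × 0.3439²) = 0.129 m²/day.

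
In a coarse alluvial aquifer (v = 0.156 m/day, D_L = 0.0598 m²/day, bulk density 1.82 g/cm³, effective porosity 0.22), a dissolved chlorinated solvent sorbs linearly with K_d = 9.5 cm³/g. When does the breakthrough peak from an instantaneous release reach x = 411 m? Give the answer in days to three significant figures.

Retardation factor R = 1 + ρ_b·K_d/n = 1 + 1.82 × 9.5/0.22 = 79.59.
Sorption retards both mechanisms: v_R = v/R = 0.001960 m/day, D_R = D/R = 0.0007514 m²/day.
Peak time from v_R²t² + 2D_R t − x² = 0: t = (√(D_R² + v_R²x²) − D_R)/v_R².
√(D_R² + v_R²x²) = √(0.0007514² + 0.001960² × 411²) = 0.8056; v_R² = 3.842e-06.
t = (0.8056 − 0.0007514)/3.842e-06 = 209000 days.

209000 days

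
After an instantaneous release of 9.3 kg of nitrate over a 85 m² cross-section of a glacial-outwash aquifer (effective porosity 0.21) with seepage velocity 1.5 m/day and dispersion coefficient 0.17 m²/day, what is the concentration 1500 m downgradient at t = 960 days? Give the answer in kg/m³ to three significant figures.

For an instantaneous plane source, C(x,t) = M/(n_e·A·√(4πDt)) · exp(−(x−vt)²/(4Dt)), with n_e·A the pore (flow) area.
Plume center vt = 1.5 × 960 = 1440 m, so the well at 1500 m is 60 m downgradient of the peak.
√(4πDt) = 45.29 m, giving peak height M/(n_e·A·√(4πDt)) = 9.3/(0.21 × 85 × 45.29) = 0.01150 kg/m³.
(x−vt)²/(4Dt) = (60)²/(4 × 0.17 × 960) = 5.515; exp(−5.515) = 0.004026.
C = 0.01150 × 0.004026 = 4.63e-05 kg/m³.

4.63e-05 kg/m³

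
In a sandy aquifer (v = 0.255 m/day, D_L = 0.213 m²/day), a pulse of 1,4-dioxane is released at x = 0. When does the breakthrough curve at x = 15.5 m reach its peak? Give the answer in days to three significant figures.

For the 1D instantaneous-source solution, setting ∂C/∂t = 0 at fixed x gives v²t² + 2Dt − x² = 0, so t = (√(D² + v²x²) − D)/v².
√(D² + v²x²) = √(0.213² + 0.255² × 15.5²) = 3.958; v² = 0.065025.
t = (3.958 − 0.213)/0.065025 = 57.6 days (vs. the pure-advection estimate x/v = 60.8 d).

57.6 days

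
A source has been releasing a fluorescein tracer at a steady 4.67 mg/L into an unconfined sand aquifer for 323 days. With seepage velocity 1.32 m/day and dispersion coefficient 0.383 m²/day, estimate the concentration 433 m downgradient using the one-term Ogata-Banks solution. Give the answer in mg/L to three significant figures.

1.57 mg/L

For a continuous step input, C/C₀ ≈ ½·erfc((x−vt)/(2√(Dt))).
vt = 1.32 × 323 = 426.36 m and 2√(Dt) = 2√(0.383 × 323) = 22.24 m.
Argument (x−vt)/(2√(Dt)) = (433 − 426.36)/22.24 = 0.2986; ½·erfc(0.2986) = 0.3364.
C = 4.67 × 0.3364 = 1.57 mg/L.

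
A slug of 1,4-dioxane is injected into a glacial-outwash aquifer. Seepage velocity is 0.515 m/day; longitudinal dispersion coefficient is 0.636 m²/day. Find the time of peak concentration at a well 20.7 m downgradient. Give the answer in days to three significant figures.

For the 1D instantaneous-source solution, setting ∂C/∂t = 0 at fixed x gives v²t² + 2Dt − x² = 0, so t = (√(D² + v²x²) − D)/v².
√(D² + v²x²) = √(0.636² + 0.515² × 20.7²) = 10.68; v² = 0.265225.
t = (10.68 − 0.636)/0.265225 = 37.9 days (vs. the pure-advection estimate x/v = 40.2 d).

37.9 days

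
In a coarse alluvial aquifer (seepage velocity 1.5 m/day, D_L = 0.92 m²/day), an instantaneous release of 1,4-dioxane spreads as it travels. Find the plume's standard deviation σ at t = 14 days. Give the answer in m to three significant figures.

Dispersive spreading gives a Gaussian with σ² = 2Dt; advection only shifts the center.
σ = √(2 × 0.92 × 14) = 5.08 m.

5.08 m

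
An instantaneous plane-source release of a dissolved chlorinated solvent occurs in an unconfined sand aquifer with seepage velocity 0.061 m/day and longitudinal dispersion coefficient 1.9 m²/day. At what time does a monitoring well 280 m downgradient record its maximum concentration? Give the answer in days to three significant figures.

For the 1D instantaneous-source solution, setting ∂C/∂t = 0 at fixed x gives v²t² + 2Dt − x² = 0, so t = (√(D² + v²x²) − D)/v².
√(D² + v²x²) = √(1.9² + 0.061² × 280²) = 17.19; v² = 0.003721.
t = (17.19 − 1.9)/0.003721 = 4110 days (vs. the pure-advection estimate x/v = 4590 d).

4110 days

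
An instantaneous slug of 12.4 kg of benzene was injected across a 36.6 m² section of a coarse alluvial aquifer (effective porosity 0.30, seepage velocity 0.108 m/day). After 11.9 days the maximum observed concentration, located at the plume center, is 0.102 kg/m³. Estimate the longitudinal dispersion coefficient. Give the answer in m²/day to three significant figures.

0.820 m²/day

At the plume center C_max = M/(n_e·A·√(4πDt)), so D = M²/(4πt·(n_e·A·C_max)²).
n_e·A·C_max = 0.30 × 36.6 × 0.102 = 1.120 kg/m.
D = 12.4²/(4π × 11.9 × 1.120²) = 0.820 m²/day.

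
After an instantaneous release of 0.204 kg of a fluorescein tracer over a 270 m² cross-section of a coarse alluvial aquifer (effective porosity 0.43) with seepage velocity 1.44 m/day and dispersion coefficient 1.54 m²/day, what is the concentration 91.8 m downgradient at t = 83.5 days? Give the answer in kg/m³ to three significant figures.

For an instantaneous plane source, C(x,t) = M/(n_e·A·√(4πDt)) · exp(−(x−vt)²/(4Dt)), with n_e·A the pore (flow) area.
Plume center vt = 1.44 × 83.5 = 120.24 m, so the well at 91.8 m is 28.44 m upgradient of the peak.
√(4πDt) = 40.20 m, giving peak height M/(n_e·A·√(4πDt)) = 0.204/(0.43 × 270 × 40.20) = 4.371e-05 kg/m³.
(x−vt)²/(4Dt) = (-28.44)²/(4 × 1.54 × 83.5) = 1.573; exp(−1.573) = 0.2074.
C = 4.371e-05 × 0.2074 = 9.07e-06 kg/m³.

9.07e-06 kg/m³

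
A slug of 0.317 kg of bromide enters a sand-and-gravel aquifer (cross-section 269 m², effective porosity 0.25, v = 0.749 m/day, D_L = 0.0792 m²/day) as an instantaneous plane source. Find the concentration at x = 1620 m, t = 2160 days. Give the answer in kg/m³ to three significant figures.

0.000101 kg/m³

For an instantaneous plane source, C(x,t) = M/(n_e·A·√(4πDt)) · exp(−(x−vt)²/(4Dt)), with n_e·A the pore (flow) area.
Plume center vt = 0.749 × 2160 = 1617.84 m, so the well at 1620 m is 2.16 m downgradient of the peak.
√(4πDt) = 46.37 m, giving peak height M/(n_e·A·√(4πDt)) = 0.317/(0.25 × 269 × 46.37) = 0.0001017 kg/m³.
(x−vt)²/(4Dt) = (2.16)²/(4 × 0.0792 × 2160) = 0.006818; exp(−0.006818) = 0.9932.
C = 0.0001017 × 0.9932 = 0.000101 kg/m³.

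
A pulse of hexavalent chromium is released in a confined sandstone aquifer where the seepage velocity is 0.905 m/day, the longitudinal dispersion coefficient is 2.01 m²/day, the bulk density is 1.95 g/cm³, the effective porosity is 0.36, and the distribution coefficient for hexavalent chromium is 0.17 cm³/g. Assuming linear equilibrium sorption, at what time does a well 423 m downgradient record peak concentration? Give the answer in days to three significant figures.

893 days

Retardation factor R = 1 + ρ_b·K_d/n = 1 + 1.95 × 0.17/0.36 = 1.921.
Sorption retards both mechanisms: v_R = v/R = 0.4711 m/day, D_R = D/R = 1.046 m²/day.
Peak time from v_R²t² + 2D_R t − x² = 0: t = (√(D_R² + v_R²x²) − D_R)/v_R².
√(D_R² + v_R²x²) = √(1.046² + 0.4711² × 423²) = 199.3; v_R² = 0.2219.
t = (199.3 − 1.046)/0.2219 = 893 days.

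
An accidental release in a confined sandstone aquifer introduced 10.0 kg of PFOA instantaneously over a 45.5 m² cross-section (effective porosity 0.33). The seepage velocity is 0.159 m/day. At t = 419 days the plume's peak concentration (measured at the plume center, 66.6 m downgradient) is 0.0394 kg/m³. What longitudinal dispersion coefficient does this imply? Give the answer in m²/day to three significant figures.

At the plume center C_max = M/(n_e·A·√(4πDt)), so D = M²/(4πt·(n_e·A·C_max)²).
n_e·A·C_max = 0.33 × 45.5 × 0.0394 = 0.5916 kg/m.
D = 10.0²/(4π × 419 × 0.5916²) = 0.0543 m²/day.

0.0543 m²/day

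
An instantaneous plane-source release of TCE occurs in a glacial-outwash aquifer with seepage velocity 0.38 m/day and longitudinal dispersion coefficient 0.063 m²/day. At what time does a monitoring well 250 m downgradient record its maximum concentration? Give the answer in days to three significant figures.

657 days

For the 1D instantaneous-source solution, setting ∂C/∂t = 0 at fixed x gives v²t² + 2Dt − x² = 0, so t = (√(D² + v²x²) − D)/v².
√(D² + v²x²) = √(0.063² + 0.38² × 250²) = 95.00; v² = 0.1444.
t = (95.00 − 0.063)/0.1444 = 657 days (vs. the pure-advection estimate x/v = 658 d).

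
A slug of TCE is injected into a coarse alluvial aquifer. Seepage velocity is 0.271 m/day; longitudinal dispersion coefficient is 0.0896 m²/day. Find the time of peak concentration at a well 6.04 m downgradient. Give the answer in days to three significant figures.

21.1 days

For the 1D instantaneous-source solution, setting ∂C/∂t = 0 at fixed x gives v²t² + 2Dt − x² = 0, so t = (√(D² + v²x²) − D)/v².
√(D² + v²x²) = √(0.0896² + 0.271² × 6.04²) = 1.639; v² = 0.073441.
t = (1.639 − 0.0896)/0.073441 = 21.1 days (vs. the pure-advection estimate x/v = 22.3 d).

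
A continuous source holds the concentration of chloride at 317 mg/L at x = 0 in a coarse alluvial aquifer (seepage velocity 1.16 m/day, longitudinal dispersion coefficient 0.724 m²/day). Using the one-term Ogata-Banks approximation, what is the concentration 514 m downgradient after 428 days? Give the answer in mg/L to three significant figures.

For a continuous step input, C/C₀ ≈ ½·erfc((x−vt)/(2√(Dt))).
vt = 1.16 × 428 = 496.48 m and 2√(Dt) = 2√(0.724 × 428) = 35.21 m.
Argument (x−vt)/(2√(Dt)) = (514 − 496.48)/35.21 = 0.4976; ½·erfc(0.4976) = 0.2408.
C = 317 × 0.2408 = 76.3 mg/L.

76.3 mg/L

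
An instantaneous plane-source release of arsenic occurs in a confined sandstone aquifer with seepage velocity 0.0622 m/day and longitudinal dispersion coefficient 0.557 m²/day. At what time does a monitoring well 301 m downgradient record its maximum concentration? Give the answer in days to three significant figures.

For the 1D instantaneous-source solution, setting ∂C/∂t = 0 at fixed x gives v²t² + 2Dt − x² = 0, so t = (√(D² + v²x²) − D)/v².
√(D² + v²x²) = √(0.557² + 0.0622² × 301²) = 18.73; v² = 0.00386884.
t = (18.73 − 0.557)/0.00386884 = 4700 days (vs. the pure-advection estimate x/v = 4840 d).

4700 days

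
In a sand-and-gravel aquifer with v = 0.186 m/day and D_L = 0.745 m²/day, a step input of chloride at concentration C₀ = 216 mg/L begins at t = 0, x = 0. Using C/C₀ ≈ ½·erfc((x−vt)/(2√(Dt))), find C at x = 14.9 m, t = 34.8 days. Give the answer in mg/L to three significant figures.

26.1 mg/L

For a continuous step input, C/C₀ ≈ ½·erfc((x−vt)/(2√(Dt))).
vt = 0.186 × 34.8 = 6.4728 m and 2√(Dt) = 2√(0.745 × 34.8) = 10.18 m.
Argument (x−vt)/(2√(Dt)) = (14.9 − 6.4728)/10.18 = 0.8278; ½·erfc(0.8278) = 0.1209.
C = 216 × 0.1209 = 26.1 mg/L.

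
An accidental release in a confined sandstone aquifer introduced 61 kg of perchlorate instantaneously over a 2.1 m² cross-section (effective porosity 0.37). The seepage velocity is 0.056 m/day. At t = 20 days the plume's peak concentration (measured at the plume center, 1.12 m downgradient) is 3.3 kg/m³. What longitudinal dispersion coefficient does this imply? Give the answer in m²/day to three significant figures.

At the plume center C_max = M/(n_e·A·√(4πDt)), so D = M²/(4πt·(n_e·A·C_max)²).
n_e·A·C_max = 0.37 × 2.1 × 3.3 = 2.564 kg/m.
D = 61²/(4π × 20 × 2.564²) = 2.25 m²/day.

2.25 m²/day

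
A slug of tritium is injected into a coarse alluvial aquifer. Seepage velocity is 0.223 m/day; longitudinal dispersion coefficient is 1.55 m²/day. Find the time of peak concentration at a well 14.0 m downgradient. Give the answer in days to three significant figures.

For the 1D instantaneous-source solution, setting ∂C/∂t = 0 at fixed x gives v²t² + 2Dt − x² = 0, so t = (√(D² + v²x²) − D)/v².
√(D² + v²x²) = √(1.55² + 0.223² × 14.0²) = 3.486; v² = 0.049729.
t = (3.486 − 1.55)/0.049729 = 38.9 days (vs. the pure-advection estimate x/v = 62.8 d).

38.9 days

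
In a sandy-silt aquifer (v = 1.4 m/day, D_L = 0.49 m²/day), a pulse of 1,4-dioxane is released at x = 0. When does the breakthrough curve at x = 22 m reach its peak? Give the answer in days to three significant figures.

For the 1D instantaneous-source solution, setting ∂C/∂t = 0 at fixed x gives v²t² + 2Dt − x² = 0, so t = (√(D² + v²x²) − D)/v².
√(D² + v²x²) = √(0.49² + 1.4² × 22²) = 30.80; v² = 1.96.
t = (30.80 − 0.49)/1.96 = 15.5 days (vs. the pure-advection estimate x/v = 15.7 d).

15.5 days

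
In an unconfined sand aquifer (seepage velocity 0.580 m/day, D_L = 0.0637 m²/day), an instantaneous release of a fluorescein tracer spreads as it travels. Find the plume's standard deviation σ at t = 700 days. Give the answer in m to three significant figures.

9.44 m

Dispersive spreading gives a Gaussian with σ² = 2Dt; advection only shifts the center.
σ = √(2 × 0.0637 × 700) = 9.44 m.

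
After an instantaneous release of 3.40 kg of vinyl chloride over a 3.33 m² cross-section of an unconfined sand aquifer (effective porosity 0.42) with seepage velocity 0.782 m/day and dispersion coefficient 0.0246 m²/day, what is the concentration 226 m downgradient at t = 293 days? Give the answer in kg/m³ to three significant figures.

For an instantaneous plane source, C(x,t) = M/(n_e·A·√(4πDt)) · exp(−(x−vt)²/(4Dt)), with n_e·A the pore (flow) area.
Plume center vt = 0.782 × 293 = 229.126 m, so the well at 226 m is 3.126 m upgradient of the peak.
√(4πDt) = 9.517 m, giving peak height M/(n_e·A·√(4πDt)) = 3.40/(0.42 × 3.33 × 9.517) = 0.2554 kg/m³.
(x−vt)²/(4Dt) = (-3.126)²/(4 × 0.0246 × 293) = 0.3389; exp(−0.3389) = 0.7126.
C = 0.2554 × 0.7126 = 0.182 kg/m³.

0.182 kg/m³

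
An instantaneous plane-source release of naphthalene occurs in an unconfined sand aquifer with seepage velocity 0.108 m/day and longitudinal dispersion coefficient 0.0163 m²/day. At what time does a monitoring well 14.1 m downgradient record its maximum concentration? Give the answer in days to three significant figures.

129 days

For the 1D instantaneous-source solution, setting ∂C/∂t = 0 at fixed x gives v²t² + 2Dt − x² = 0, so t = (√(D² + v²x²) − D)/v².
√(D² + v²x²) = √(0.0163² + 0.108² × 14.1²) = 1.523; v² = 0.011664.
t = (1.523 − 0.0163)/0.011664 = 129 days (vs. the pure-advection estimate x/v = 131 d).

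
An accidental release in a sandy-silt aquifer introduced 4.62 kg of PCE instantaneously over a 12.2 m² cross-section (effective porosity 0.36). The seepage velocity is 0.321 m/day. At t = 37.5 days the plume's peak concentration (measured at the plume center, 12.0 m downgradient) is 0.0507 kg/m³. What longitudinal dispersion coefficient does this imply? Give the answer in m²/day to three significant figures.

At the plume center C_max = M/(n_e·A·√(4πDt)), so D = M²/(4πt·(n_e·A·C_max)²).
n_e·A·C_max = 0.36 × 12.2 × 0.0507 = 0.2227 kg/m.
D = 4.62²/(4π × 37.5 × 0.2227²) = 0.913 m²/day.

0.913 m²/day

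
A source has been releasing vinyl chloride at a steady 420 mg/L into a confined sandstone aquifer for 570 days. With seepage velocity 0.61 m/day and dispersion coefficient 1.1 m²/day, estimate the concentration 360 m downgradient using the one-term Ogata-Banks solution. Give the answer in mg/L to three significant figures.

153 mg/L

For a continuous step input, C/C₀ ≈ ½·erfc((x−vt)/(2√(Dt))).
vt = 0.61 × 570 = 347.7 m and 2√(Dt) = 2√(1.1 × 570) = 50.08 m.
Argument (x−vt)/(2√(Dt)) = (360 − 347.7)/50.08 = 0.2456; ½·erfc(0.2456) = 0.3642.
C = 420 × 0.3642 = 153 mg/L.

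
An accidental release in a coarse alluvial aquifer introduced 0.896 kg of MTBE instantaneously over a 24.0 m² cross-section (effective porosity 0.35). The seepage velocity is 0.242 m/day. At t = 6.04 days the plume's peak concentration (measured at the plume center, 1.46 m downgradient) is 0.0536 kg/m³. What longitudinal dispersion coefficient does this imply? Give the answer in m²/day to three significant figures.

0.0522 m²/day

At the plume center C_max = M/(n_e·A·√(4πDt)), so D = M²/(4πt·(n_e·A·C_max)²).
n_e·A·C_max = 0.35 × 24.0 × 0.0536 = 0.4502 kg/m.
D = 0.896²/(4π × 6.04 × 0.4502²) = 0.0522 m²/day.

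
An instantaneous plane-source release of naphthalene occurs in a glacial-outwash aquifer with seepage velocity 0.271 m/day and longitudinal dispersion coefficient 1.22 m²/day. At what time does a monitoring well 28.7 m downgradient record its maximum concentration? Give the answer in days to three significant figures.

90.6 days

For the 1D instantaneous-source solution, setting ∂C/∂t = 0 at fixed x gives v²t² + 2Dt − x² = 0, so t = (√(D² + v²x²) − D)/v².
√(D² + v²x²) = √(1.22² + 0.271² × 28.7²) = 7.873; v² = 0.073441.
t = (7.873 − 1.22)/0.073441 = 90.6 days (vs. the pure-advection estimate x/v = 106 d).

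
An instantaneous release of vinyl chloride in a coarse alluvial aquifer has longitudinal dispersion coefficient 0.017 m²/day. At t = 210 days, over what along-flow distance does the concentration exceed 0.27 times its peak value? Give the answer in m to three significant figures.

The plume is Gaussian with σ = √(2Dt) = √(2 × 0.017 × 210) = 2.672 m.
C/C_peak = exp(−Δx²/(2σ²)) = 0.27 ⇒ Δx = σ·√(−2 ln 0.27) = 2.672 × 1.618 = 4.323 m.
Width = 2Δx = 8.65 m.

8.65 m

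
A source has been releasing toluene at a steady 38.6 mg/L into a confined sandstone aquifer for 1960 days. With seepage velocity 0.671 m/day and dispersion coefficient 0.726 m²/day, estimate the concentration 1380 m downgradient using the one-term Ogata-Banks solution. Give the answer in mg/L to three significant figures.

For a continuous step input, C/C₀ ≈ ½·erfc((x−vt)/(2√(Dt))).
vt = 0.671 × 1960 = 1315.16 m and 2√(Dt) = 2√(0.726 × 1960) = 75.44 m.
Argument (x−vt)/(2√(Dt)) = (1380 − 1315.16)/75.44 = 0.8595; ½·erfc(0.8595) = 0.1121.
C = 38.6 × 0.1121 = 4.33 mg/L.

4.33 mg/L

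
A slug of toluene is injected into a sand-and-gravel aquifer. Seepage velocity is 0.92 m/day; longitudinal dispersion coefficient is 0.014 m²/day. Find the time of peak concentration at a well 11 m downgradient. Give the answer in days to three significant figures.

For the 1D instantaneous-source solution, setting ∂C/∂t = 0 at fixed x gives v²t² + 2Dt − x² = 0, so t = (√(D² + v²x²) − D)/v².
√(D² + v²x²) = √(0.014² + 0.92² × 11²) = 10.12; v² = 0.8464.
t = (10.12 − 0.014)/0.8464 = 11.9 days (vs. the pure-advection estimate x/v = 12.0 d).

11.9 days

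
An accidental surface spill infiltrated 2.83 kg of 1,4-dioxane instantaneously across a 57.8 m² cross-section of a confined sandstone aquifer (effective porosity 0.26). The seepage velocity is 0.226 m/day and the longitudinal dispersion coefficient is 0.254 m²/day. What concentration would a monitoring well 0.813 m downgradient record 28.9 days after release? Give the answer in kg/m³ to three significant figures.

0.00644 kg/m³

For an instantaneous plane source, C(x,t) = M/(n_e·A·√(4πDt)) · exp(−(x−vt)²/(4Dt)), with n_e·A the pore (flow) area.
Plume center vt = 0.226 × 28.9 = 6.5314 m, so the well at 0.813 m is 5.7184 m upgradient of the peak.
√(4πDt) = 9.604 m, giving peak height M/(n_e·A·√(4πDt)) = 2.83/(0.26 × 57.8 × 9.604) = 0.01961 kg/m³.
(x−vt)²/(4Dt) = (-5.7184)²/(4 × 0.254 × 28.9) = 1.114; exp(−1.114) = 0.3282.
C = 0.01961 × 0.3282 = 0.00644 kg/m³.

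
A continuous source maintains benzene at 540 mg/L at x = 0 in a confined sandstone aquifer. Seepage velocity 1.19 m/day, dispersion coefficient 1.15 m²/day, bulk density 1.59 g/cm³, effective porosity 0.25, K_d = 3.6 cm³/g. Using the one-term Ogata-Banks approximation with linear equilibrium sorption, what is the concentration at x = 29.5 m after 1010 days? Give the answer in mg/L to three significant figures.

Retardation factor R = 1 + ρ_b·K_d/n = 1 + 1.59 × 3.6/0.25 = 23.90.
Sorption retards both mechanisms: v_R = v/R = 0.04979 m/day, D_R = D/R = 0.04812 m²/day.
v_R·t = 0.04979 × 1010 = 50.2879 m; 2√(D_R t) = 13.94 m; argument = (29.5 − 50.2879)/13.94 = -1.491.
C = C₀ × ½·erfc(-1.491) = 540 × 0.9825 = 531 mg/L.

531 mg/L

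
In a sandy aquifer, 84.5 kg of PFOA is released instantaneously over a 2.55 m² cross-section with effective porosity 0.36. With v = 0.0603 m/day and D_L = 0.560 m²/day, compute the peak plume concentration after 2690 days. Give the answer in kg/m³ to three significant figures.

0.669 kg/m³

The peak of an instantaneous 1D plume sits at x = vt; there the Gaussian factor is 1 and C_max = M/(n_e·A·√(4πDt)), where n_e·A is the pore area the mass is dissolved in.
√(4πDt) = √(4π × 0.560 × 2690) = 137.6 m, so C_max = 84.5/(0.36 × 2.55 × 137.6) = 0.669 kg/m³.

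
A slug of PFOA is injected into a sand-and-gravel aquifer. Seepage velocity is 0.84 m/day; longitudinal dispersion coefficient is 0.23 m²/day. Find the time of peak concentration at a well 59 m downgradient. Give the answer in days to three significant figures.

69.9 days

For the 1D instantaneous-source solution, setting ∂C/∂t = 0 at fixed x gives v²t² + 2Dt − x² = 0, so t = (√(D² + v²x²) − D)/v².
√(D² + v²x²) = √(0.23² + 0.84² × 59²) = 49.56; v² = 0.7056.
t = (49.56 − 0.23)/0.7056 = 69.9 days (vs. the pure-advection estimate x/v = 70.2 d).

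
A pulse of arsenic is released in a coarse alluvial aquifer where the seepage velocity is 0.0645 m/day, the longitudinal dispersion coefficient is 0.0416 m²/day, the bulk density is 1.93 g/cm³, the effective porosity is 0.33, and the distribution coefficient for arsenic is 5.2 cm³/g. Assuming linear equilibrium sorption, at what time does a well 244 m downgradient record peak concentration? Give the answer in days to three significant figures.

Retardation factor R = 1 + ρ_b·K_d/n = 1 + 1.93 × 5.2/0.33 = 31.41.
Sorption retards both mechanisms: v_R = v/R = 0.002053 m/day, D_R = D/R = 0.001324 m²/day.
Peak time from v_R²t² + 2D_R t − x² = 0: t = (√(D_R² + v_R²x²) − D_R)/v_R².
√(D_R² + v_R²x²) = √(0.001324² + 0.002053² × 244²) = 0.5009; v_R² = 4.215e-06.
t = (0.5009 − 0.001324)/4.215e-06 = 119000 days.

119000 days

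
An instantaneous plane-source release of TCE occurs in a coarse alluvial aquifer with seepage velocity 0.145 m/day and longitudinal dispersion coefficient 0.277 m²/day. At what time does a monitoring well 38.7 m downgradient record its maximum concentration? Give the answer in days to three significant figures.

254 days

For the 1D instantaneous-source solution, setting ∂C/∂t = 0 at fixed x gives v²t² + 2Dt − x² = 0, so t = (√(D² + v²x²) − D)/v².
√(D² + v²x²) = √(0.277² + 0.145² × 38.7²) = 5.618; v² = 0.021025.
t = (5.618 − 0.277)/0.021025 = 254 days (vs. the pure-advection estimate x/v = 267 d).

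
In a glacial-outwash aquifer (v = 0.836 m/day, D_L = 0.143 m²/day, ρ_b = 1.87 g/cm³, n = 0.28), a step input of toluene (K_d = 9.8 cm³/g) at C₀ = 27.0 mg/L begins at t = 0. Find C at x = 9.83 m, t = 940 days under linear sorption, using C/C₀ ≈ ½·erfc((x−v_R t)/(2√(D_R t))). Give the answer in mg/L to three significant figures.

Retardation factor R = 1 + ρ_b·K_d/n = 1 + 1.87 × 9.8/0.28 = 66.45.
Sorption retards both mechanisms: v_R = v/R = 0.01258 m/day, D_R = D/R = 0.002152 m²/day.
v_R·t = 0.01258 × 940 = 11.8252 m; 2√(D_R t) = 2.845 m; argument = (9.83 − 11.8252)/2.845 = -0.7013.
C = C₀ × ½·erfc(-0.7013) = 27.0 × 0.8393 = 22.7 mg/L.

22.7 mg/L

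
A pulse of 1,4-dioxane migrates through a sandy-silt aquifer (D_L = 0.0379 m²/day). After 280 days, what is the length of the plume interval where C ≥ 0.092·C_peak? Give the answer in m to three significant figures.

The plume is Gaussian with σ = √(2Dt) = √(2 × 0.0379 × 280) = 4.607 m.
C/C_peak = exp(−Δx²/(2σ²)) = 0.092 ⇒ Δx = σ·√(−2 ln 0.092) = 4.607 × 2.184 = 10.06 m.
Width = 2Δx = 20.1 m.

20.1 m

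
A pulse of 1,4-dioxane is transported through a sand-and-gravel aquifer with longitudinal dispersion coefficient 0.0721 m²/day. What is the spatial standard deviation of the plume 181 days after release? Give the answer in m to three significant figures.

Dispersive spreading gives a Gaussian with σ² = 2Dt; advection only shifts the center.
σ = √(2 × 0.0721 × 181) = 5.11 m.

5.11 m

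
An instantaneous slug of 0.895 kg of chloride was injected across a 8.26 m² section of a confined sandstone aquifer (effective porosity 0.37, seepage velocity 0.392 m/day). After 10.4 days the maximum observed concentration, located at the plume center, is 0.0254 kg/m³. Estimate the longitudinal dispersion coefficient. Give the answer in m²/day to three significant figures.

At the plume center C_max = M/(n_e·A·√(4πDt)), so D = M²/(4πt·(n_e·A·C_max)²).
n_e·A·C_max = 0.37 × 8.26 × 0.0254 = 0.07763 kg/m.
D = 0.895²/(4π × 10.4 × 0.07763²) = 1.02 m²/day.

1.02 m²/day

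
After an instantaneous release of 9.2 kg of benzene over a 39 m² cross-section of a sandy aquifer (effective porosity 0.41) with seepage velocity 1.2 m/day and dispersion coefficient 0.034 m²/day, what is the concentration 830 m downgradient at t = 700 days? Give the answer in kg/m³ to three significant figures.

For an instantaneous plane source, C(x,t) = M/(n_e·A·√(4πDt)) · exp(−(x−vt)²/(4Dt)), with n_e·A the pore (flow) area.
Plume center vt = 1.2 × 700 = 840 m, so the well at 830 m is 10 m upgradient of the peak.
√(4πDt) = 17.29 m, giving peak height M/(n_e·A·√(4πDt)) = 9.2/(0.41 × 39 × 17.29) = 0.03328 kg/m³.
(x−vt)²/(4Dt) = (-10)²/(4 × 0.034 × 700) = 1.050; exp(−1.050) = 0.3499.
C = 0.03328 × 0.3499 = 0.0116 kg/m³.

0.0116 kg/m³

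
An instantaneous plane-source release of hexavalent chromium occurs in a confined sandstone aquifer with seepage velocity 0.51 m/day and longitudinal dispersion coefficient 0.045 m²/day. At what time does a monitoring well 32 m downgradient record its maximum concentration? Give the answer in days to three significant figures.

For the 1D instantaneous-source solution, setting ∂C/∂t = 0 at fixed x gives v²t² + 2Dt − x² = 0, so t = (√(D² + v²x²) − D)/v².
√(D² + v²x²) = √(0.045² + 0.51² × 32²) = 16.32; v² = 0.2601.
t = (16.32 − 0.045)/0.2601 = 62.6 days (vs. the pure-advection estimate x/v = 62.7 d).

62.6 days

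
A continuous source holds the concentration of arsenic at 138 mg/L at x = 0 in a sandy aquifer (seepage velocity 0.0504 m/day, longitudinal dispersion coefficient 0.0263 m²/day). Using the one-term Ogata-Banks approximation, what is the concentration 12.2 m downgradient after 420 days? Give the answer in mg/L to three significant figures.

134 mg/L

For a continuous step input, C/C₀ ≈ ½·erfc((x−vt)/(2√(Dt))).
vt = 0.0504 × 420 = 21.168 m and 2√(Dt) = 2√(0.0263 × 420) = 6.647 m.
Argument (x−vt)/(2√(Dt)) = (12.2 − 21.168)/6.647 = -1.349; ½·erfc(-1.349) = 0.9718.
C = 138 × 0.9718 = 134 mg/L.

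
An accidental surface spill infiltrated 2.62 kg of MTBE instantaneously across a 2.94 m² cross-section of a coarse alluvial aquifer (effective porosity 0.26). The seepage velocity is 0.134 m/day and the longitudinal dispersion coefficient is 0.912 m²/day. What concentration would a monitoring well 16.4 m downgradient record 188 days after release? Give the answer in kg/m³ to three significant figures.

0.0660 kg/m³

For an instantaneous plane source, C(x,t) = M/(n_e·A·√(4πDt)) · exp(−(x−vt)²/(4Dt)), with n_e·A the pore (flow) area.
Plume center vt = 0.134 × 188 = 25.192 m, so the well at 16.4 m is 8.792 m upgradient of the peak.
√(4πDt) = 46.42 m, giving peak height M/(n_e·A·√(4πDt)) = 2.62/(0.26 × 2.94 × 46.42) = 0.07384 kg/m³.
(x−vt)²/(4Dt) = (-8.792)²/(4 × 0.912 × 188) = 0.1127; exp(−0.1127) = 0.8934.
C = 0.07384 × 0.8934 = 0.0660 kg/m³.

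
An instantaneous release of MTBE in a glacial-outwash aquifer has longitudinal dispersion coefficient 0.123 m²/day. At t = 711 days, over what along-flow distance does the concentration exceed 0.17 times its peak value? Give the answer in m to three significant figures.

The plume is Gaussian with σ = √(2Dt) = √(2 × 0.123 × 711) = 13.23 m.
C/C_peak = exp(−Δx²/(2σ²)) = 0.17 ⇒ Δx = σ·√(−2 ln 0.17) = 13.23 × 1.883 = 24.91 m.
Width = 2Δx = 49.8 m.

49.8 m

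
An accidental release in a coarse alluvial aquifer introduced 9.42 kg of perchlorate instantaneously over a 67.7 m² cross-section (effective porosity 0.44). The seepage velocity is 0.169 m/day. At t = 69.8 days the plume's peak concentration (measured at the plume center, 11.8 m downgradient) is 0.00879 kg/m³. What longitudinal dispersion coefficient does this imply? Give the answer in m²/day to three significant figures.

At the plume center C_max = M/(n_e·A·√(4πDt)), so D = M²/(4πt·(n_e·A·C_max)²).
n_e·A·C_max = 0.44 × 67.7 × 0.00879 = 0.2618 kg/m.
D = 9.42²/(4π × 69.8 × 0.2618²) = 1.48 m²/day.

1.48 m²/day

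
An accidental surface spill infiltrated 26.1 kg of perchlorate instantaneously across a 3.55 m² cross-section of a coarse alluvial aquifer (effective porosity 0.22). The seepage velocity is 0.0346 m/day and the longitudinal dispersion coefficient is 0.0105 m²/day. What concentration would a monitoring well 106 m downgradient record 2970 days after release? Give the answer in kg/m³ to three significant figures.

1.55 kg/m³

For an instantaneous plane source, C(x,t) = M/(n_e·A·√(4πDt)) · exp(−(x−vt)²/(4Dt)), with n_e·A the pore (flow) area.
Plume center vt = 0.0346 × 2970 = 102.762 m, so the well at 106 m is 3.238 m downgradient of the peak.
√(4πDt) = 19.80 m, giving peak height M/(n_e·A·√(4πDt)) = 26.1/(0.22 × 3.55 × 19.80) = 1.688 kg/m³.
(x−vt)²/(4Dt) = (3.238)²/(4 × 0.0105 × 2970) = 0.08405; exp(−0.08405) = 0.9194.
C = 1.688 × 0.9194 = 1.55 kg/m³.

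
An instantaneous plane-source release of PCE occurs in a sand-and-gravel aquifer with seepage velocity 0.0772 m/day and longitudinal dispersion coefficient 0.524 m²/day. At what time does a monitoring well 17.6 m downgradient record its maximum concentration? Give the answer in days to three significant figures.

156 days

For the 1D instantaneous-source solution, setting ∂C/∂t = 0 at fixed x gives v²t² + 2Dt − x² = 0, so t = (√(D² + v²x²) − D)/v².
√(D² + v²x²) = √(0.524² + 0.0772² × 17.6²) = 1.456; v² = 0.00595984.
t = (1.456 − 0.524)/0.00595984 = 156 days (vs. the pure-advection estimate x/v = 228 d).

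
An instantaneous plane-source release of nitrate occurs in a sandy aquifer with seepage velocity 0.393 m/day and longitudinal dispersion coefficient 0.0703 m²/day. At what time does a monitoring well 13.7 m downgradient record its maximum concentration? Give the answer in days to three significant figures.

34.4 days

For the 1D instantaneous-source solution, setting ∂C/∂t = 0 at fixed x gives v²t² + 2Dt − x² = 0, so t = (√(D² + v²x²) − D)/v².
√(D² + v²x²) = √(0.0703² + 0.393² × 13.7²) = 5.385; v² = 0.154449.
t = (5.385 − 0.0703)/0.154449 = 34.4 days (vs. the pure-advection estimate x/v = 34.9 d).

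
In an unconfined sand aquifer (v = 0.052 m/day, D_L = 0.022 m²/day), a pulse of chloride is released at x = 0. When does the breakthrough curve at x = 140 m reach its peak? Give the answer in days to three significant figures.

For the 1D instantaneous-source solution, setting ∂C/∂t = 0 at fixed x gives v²t² + 2Dt − x² = 0, so t = (√(D² + v²x²) − D)/v².
√(D² + v²x²) = √(0.022² + 0.052² × 140²) = 7.280; v² = 0.002704.
t = (7.280 − 0.022)/0.002704 = 2680 days (vs. the pure-advection estimate x/v = 2690 d).

2680 days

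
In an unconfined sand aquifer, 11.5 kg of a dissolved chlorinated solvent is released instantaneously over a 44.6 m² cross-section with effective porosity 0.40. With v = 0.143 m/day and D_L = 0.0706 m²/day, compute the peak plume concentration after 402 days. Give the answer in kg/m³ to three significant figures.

The peak of an instantaneous 1D plume sits at x = vt; there the Gaussian factor is 1 and C_max = M/(n_e·A·√(4πDt)), where n_e·A is the pore area the mass is dissolved in.
√(4πDt) = √(4π × 0.0706 × 402) = 18.89 m, so C_max = 11.5/(0.40 × 44.6 × 18.89) = 0.0341 kg/m³.

0.0341 kg/m³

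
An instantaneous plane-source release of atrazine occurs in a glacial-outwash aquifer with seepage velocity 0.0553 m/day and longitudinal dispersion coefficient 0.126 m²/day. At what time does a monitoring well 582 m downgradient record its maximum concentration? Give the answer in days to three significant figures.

For the 1D instantaneous-source solution, setting ∂C/∂t = 0 at fixed x gives v²t² + 2Dt − x² = 0, so t = (√(D² + v²x²) − D)/v².
√(D² + v²x²) = √(0.126² + 0.0553² × 582²) = 32.18; v² = 0.00305809.
t = (32.18 − 0.126)/0.00305809 = 10500 days (vs. the pure-advection estimate x/v = 10500 d).

10500 days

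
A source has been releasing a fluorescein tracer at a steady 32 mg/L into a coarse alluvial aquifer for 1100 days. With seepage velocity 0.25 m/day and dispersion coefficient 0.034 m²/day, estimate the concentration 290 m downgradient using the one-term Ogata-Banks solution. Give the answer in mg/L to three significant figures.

1.33 mg/L

For a continuous step input, C/C₀ ≈ ½·erfc((x−vt)/(2√(Dt))).
vt = 0.25 × 1100 = 275 m and 2√(Dt) = 2√(0.034 × 1100) = 12.23 m.
Argument (x−vt)/(2√(Dt)) = (290 − 275)/12.23 = 1.226; ½·erfc(1.226) = 0.04147.
C = 32 × 0.04147 = 1.33 mg/L.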